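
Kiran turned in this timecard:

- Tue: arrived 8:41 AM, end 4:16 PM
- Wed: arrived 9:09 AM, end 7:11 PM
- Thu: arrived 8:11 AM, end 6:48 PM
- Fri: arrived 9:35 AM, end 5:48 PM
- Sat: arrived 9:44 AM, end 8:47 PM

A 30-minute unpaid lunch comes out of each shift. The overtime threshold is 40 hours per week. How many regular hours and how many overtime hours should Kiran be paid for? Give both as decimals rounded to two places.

Tue: 8:41 AM–4:16 PM = 7 h 35 min; less 30 min break → 7 h 5 min
Wed: 9:09 AM–7:11 PM = 10 h 2 min; less 30 min break → 9 h 32 min
Thu: 8:11 AM–6:48 PM = 10 h 37 min; less 30 min break → 10 h 7 min
Fri: 9:35 AM–5:48 PM = 8 h 13 min; less 30 min break → 7 h 43 min
Sat: 9:44 AM–8:47 PM = 11 h 3 min; less 30 min break → 10 h 33 min
Total worked: 45 h 0 min = 45.00 h.
Threshold 40 h → overtime 5 h 0 min, regular 40 h 0 min.

Regular 40.00 hours, overtime 5.00 hours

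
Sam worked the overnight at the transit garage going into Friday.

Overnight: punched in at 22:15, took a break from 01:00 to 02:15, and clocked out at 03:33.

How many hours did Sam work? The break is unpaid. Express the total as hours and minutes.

Overnight: 22:15 → midnight = 1 h 45 min; midnight → 03:33 = 3 h 33 min; span 5 h 18 min; less 75 min break → 4 h 3 min

4 h 3 min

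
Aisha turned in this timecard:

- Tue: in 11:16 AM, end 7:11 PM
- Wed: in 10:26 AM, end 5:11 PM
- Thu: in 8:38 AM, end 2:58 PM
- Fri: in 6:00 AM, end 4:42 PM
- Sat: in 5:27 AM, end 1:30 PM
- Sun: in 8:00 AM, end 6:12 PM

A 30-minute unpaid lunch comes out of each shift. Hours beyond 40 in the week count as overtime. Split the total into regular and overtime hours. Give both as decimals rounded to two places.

Tue: 11:16 AM–7:11 PM = 7 h 55 min; less 30 min break → 7 h 25 min
Wed: 10:26 AM–5:11 PM = 6 h 45 min; less 30 min break → 6 h 15 min
Thu: 8:38 AM–2:58 PM = 6 h 20 min; less 30 min break → 5 h 50 min
Fri: 6:00 AM–4:42 PM = 10 h 42 min; less 30 min break → 10 h 12 min
Sat: 5:27 AM–1:30 PM = 8 h 3 min; less 30 min break → 7 h 33 min
Sun: 8:00 AM–6:12 PM = 10 h 12 min; less 30 min break → 9 h 42 min
Total worked: 46 h 57 min = 46.95 h.
Threshold 40 h → overtime 6 h 57 min, regular 40 h 0 min.

Regular 40.00 hours, overtime 6.95 hours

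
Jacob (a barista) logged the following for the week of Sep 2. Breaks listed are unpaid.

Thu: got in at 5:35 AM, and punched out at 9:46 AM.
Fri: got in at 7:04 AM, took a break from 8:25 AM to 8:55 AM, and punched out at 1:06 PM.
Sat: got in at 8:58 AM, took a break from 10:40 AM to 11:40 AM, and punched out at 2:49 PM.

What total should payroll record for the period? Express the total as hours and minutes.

14 h 34 min

Thu: 5:35 AM–9:46 AM = 4 h 11 min
Fri: 7:04 AM–1:06 PM = 6 h 2 min; less 30 min break → 5 h 32 min
Sat: 8:58 AM–2:49 PM = 5 h 51 min; less 60 min break → 4 h 51 min
Total: 4 h 11 min + 5 h 32 min + 4 h 51 min = 14 h 34 min.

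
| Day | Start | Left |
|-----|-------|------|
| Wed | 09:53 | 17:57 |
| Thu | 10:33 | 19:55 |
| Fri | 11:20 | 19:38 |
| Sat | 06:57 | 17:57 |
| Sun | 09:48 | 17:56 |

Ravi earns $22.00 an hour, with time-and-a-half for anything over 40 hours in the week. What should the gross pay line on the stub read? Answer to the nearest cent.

Wed: 09:53–17:57 = 8 h 4 min
Thu: 10:33–19:55 = 9 h 22 min
Fri: 11:20–19:38 = 8 h 18 min
Sat: 06:57–17:57 = 11 h 0 min
Sun: 09:48–17:56 = 8 h 8 min
Total worked: 44 h 52 min = 2692 min.
Regular 40 h 0 min = 2400 min at $22.00/h; overtime 4 h 52 min = 292 min at $33.00/h.
Pay = (2400 × $22.00 + 292 × $33.00) ÷ 60 = $1040.60.

$1040.60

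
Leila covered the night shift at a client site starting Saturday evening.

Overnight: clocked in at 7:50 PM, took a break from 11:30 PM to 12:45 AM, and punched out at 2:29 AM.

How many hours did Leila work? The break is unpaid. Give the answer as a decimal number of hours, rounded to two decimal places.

5.40 hours

Overnight: 7:50 PM → midnight = 4 h 10 min; midnight → 2:29 AM = 2 h 29 min; span 6 h 39 min; less 75 min break → 5 h 24 min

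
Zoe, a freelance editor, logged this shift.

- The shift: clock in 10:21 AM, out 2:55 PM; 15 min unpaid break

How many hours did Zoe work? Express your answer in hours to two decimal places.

The shift: 10:21 AM–2:55 PM = 4 h 34 min; less 15 min break → 4 h 19 min

4.32 hours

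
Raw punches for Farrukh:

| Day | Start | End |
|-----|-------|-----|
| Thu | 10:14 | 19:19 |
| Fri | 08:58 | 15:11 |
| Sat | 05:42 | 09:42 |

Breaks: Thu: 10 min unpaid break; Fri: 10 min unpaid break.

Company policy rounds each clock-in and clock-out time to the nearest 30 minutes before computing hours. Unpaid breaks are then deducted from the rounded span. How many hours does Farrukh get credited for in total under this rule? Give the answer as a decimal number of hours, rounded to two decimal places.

19.17 hours

Thu: in 10:14→10:00, out 19:19→19:30; 9 h 30 min − 10 min = 9 h 20 min
Fri: in 08:58→09:00, out 15:11→15:00; 6 h 0 min − 10 min = 5 h 50 min
Sat: in 05:42→05:30, out 09:42→09:30; 4 h 0 min
Total credited: 19 h 10 min.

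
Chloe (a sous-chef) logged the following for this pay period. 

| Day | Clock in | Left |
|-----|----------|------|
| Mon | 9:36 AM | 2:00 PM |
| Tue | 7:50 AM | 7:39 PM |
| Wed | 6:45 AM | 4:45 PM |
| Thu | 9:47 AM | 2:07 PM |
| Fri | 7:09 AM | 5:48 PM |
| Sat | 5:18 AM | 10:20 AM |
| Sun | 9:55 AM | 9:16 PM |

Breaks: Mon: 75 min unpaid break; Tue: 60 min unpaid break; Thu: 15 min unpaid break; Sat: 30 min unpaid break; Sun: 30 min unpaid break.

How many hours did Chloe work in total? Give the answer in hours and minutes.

Mon: 9:36 AM–2:00 PM = 4 h 24 min; less 75 min break → 3 h 9 min
Tue: 7:50 AM–7:39 PM = 11 h 49 min; less 60 min break → 10 h 49 min
Wed: 6:45 AM–4:45 PM = 10 h 0 min
Thu: 9:47 AM–2:07 PM = 4 h 20 min; less 15 min break → 4 h 5 min
Fri: 7:09 AM–5:48 PM = 10 h 39 min
Sat: 5:18 AM–10:20 AM = 5 h 2 min; less 30 min break → 4 h 32 min
Sun: 9:55 AM–9:16 PM = 11 h 21 min; less 30 min break → 10 h 51 min
Total: 3 h 9 min + 10 h 49 min + 10 h 0 min + 4 h 5 min + 10 h 39 min + 4 h 32 min + 10 h 51 min = 54 h 5 min.

54 h 5 min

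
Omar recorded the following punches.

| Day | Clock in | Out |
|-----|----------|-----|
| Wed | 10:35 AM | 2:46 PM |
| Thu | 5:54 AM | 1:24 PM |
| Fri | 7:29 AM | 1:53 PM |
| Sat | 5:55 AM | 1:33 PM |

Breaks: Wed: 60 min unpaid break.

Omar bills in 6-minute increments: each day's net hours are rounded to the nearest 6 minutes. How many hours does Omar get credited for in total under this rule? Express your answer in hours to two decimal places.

Wed: 10:35 AM–2:46 PM = 4 h 11 min − 60 min = 3 h 11 min → rounds to 3 h 12 min
Thu: 5:54 AM–1:24 PM = 7 h 30 min → rounds to 7 h 30 min
Fri: 7:29 AM–1:53 PM = 6 h 24 min → rounds to 6 h 24 min
Sat: 5:55 AM–1:33 PM = 7 h 38 min → rounds to 7 h 36 min
Total credited: 24 h 42 min.

24.70 hours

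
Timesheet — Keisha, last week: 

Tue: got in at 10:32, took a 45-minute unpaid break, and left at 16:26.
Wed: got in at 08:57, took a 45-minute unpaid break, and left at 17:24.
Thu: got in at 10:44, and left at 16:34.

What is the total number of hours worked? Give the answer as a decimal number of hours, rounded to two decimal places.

Tue: 10:32–16:26 = 5 h 54 min; less 45 min break → 5 h 9 min
Wed: 08:57–17:24 = 8 h 27 min; less 45 min break → 7 h 42 min
Thu: 10:44–16:34 = 5 h 50 min
Total: 5 h 9 min + 7 h 42 min + 5 h 50 min = 18 h 41 min.

18.68 hours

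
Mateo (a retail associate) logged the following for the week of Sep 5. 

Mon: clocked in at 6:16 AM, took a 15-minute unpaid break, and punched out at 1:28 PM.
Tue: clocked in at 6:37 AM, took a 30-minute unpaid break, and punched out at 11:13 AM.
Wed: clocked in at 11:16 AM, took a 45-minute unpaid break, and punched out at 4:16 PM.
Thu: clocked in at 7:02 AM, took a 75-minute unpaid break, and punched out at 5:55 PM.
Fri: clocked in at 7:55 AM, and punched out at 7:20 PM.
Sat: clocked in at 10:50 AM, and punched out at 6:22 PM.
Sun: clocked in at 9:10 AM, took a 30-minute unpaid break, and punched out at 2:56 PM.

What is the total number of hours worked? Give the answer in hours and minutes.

49 h 9 min

Mon: 6:16 AM–1:28 PM = 7 h 12 min; less 15 min break → 6 h 57 min
Tue: 6:37 AM–11:13 AM = 4 h 36 min; less 30 min break → 4 h 6 min
Wed: 11:16 AM–4:16 PM = 5 h 0 min; less 45 min break → 4 h 15 min
Thu: 7:02 AM–5:55 PM = 10 h 53 min; less 75 min break → 9 h 38 min
Fri: 7:55 AM–7:20 PM = 11 h 25 min
Sat: 10:50 AM–6:22 PM = 7 h 32 min
Sun: 9:10 AM–2:56 PM = 5 h 46 min; less 30 min break → 5 h 16 min
Total: 6 h 57 min + 4 h 6 min + 4 h 15 min + 9 h 38 min + 11 h 25 min + 7 h 32 min + 5 h 16 min = 49 h 9 min.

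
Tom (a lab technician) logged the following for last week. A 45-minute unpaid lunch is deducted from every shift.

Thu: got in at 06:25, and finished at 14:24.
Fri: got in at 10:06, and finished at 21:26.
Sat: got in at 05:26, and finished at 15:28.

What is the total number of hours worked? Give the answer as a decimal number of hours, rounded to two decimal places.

27.10 hours

Thu: 06:25–14:24 = 7 h 59 min; less 45 min break → 7 h 14 min
Fri: 10:06–21:26 = 11 h 20 min; less 45 min break → 10 h 35 min
Sat: 05:26–15:28 = 10 h 2 min; less 45 min break → 9 h 17 min
Total: 7 h 14 min + 10 h 35 min + 9 h 17 min = 27 h 6 min.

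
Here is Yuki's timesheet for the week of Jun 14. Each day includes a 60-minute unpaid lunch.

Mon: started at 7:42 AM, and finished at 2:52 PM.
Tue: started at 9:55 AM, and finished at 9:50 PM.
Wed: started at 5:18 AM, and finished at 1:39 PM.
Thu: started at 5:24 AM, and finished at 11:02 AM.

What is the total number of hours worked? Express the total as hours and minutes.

29 h 4 min

Mon: 7:42 AM–2:52 PM = 7 h 10 min; less 60 min break → 6 h 10 min
Tue: 9:55 AM–9:50 PM = 11 h 55 min; less 60 min break → 10 h 55 min
Wed: 5:18 AM–1:39 PM = 8 h 21 min; less 60 min break → 7 h 21 min
Thu: 5:24 AM–11:02 AM = 5 h 38 min; less 60 min break → 4 h 38 min
Total: 6 h 10 min + 10 h 55 min + 7 h 21 min + 4 h 38 min = 29 h 4 min.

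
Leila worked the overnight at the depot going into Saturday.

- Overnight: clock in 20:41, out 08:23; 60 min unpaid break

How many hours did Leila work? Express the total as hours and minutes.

10 h 42 min

Overnight: 20:41 → midnight = 3 h 19 min; midnight → 08:23 = 8 h 23 min; span 11 h 42 min; less 60 min break → 10 h 42 min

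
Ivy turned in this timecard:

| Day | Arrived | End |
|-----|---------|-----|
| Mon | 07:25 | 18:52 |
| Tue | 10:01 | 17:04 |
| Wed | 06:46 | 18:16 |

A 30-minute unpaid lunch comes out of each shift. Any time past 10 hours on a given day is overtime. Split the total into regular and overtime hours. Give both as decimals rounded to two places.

Regular 26.55 hours, overtime 1.95 hours

Mon: 07:25–18:52 = 11 h 27 min; less 30 min break → 10 h 57 min
Tue: 10:01–17:04 = 7 h 3 min; less 30 min break → 6 h 33 min
Wed: 06:46–18:16 = 11 h 30 min; less 30 min break → 11 h 0 min
Mon reg 10 h 0 min / OT 0 h 57 min; Tue reg 6 h 33 min / OT 0 h 0 min; Wed reg 10 h 0 min / OT 1 h 0 min.
Totals: regular 26 h 33 min, overtime 1 h 57 min.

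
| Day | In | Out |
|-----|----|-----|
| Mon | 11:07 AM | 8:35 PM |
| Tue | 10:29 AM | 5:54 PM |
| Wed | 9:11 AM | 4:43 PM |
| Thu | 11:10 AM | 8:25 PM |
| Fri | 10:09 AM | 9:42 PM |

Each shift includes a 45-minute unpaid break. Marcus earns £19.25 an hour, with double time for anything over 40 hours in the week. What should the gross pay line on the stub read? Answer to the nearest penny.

£826.47

Mon: 11:07 AM–8:35 PM = 9 h 28 min; less 45 min break → 8 h 43 min
Tue: 10:29 AM–5:54 PM = 7 h 25 min; less 45 min break → 6 h 40 min
Wed: 9:11 AM–4:43 PM = 7 h 32 min; less 45 min break → 6 h 47 min
Thu: 11:10 AM–8:25 PM = 9 h 15 min; less 45 min break → 8 h 30 min
Fri: 10:09 AM–9:42 PM = 11 h 33 min; less 45 min break → 10 h 48 min
Total worked: 41 h 28 min = 2488 min.
Regular 40 h 0 min = 2400 min at £19.25/h; overtime 1 h 28 min = 88 min at £38.50/h.
Pay = (2400 × £19.25 + 88 × £38.50) ÷ 60 = £826.47.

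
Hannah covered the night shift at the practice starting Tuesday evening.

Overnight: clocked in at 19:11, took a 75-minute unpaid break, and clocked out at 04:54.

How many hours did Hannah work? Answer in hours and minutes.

8 h 28 min

Overnight: 19:11 → midnight = 4 h 49 min; midnight → 04:54 = 4 h 54 min; span 9 h 43 min; less 75 min break → 8 h 28 min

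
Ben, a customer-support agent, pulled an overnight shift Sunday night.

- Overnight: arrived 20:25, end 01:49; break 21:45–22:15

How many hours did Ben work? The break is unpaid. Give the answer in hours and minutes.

Overnight: 20:25 → midnight = 3 h 35 min; midnight → 01:49 = 1 h 49 min; span 5 h 24 min; less 30 min break → 4 h 54 min

4 h 54 min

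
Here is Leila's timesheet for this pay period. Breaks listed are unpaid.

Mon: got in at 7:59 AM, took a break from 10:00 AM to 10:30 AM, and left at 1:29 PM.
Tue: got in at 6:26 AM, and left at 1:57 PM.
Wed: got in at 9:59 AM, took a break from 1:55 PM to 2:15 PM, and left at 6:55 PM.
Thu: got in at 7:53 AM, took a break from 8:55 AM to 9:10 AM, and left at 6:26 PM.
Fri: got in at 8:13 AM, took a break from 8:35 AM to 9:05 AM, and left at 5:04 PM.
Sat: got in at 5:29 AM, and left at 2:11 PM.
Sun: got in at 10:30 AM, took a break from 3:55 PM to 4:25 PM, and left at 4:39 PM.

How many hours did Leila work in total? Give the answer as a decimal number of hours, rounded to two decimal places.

54.12 hours

Mon: 7:59 AM–1:29 PM = 5 h 30 min; less 30 min break → 5 h 0 min
Tue: 6:26 AM–1:57 PM = 7 h 31 min
Wed: 9:59 AM–6:55 PM = 8 h 56 min; less 20 min break → 8 h 36 min
Thu: 7:53 AM–6:26 PM = 10 h 33 min; less 15 min break → 10 h 18 min
Fri: 8:13 AM–5:04 PM = 8 h 51 min; less 30 min break → 8 h 21 min
Sat: 5:29 AM–2:11 PM = 8 h 42 min
Sun: 10:30 AM–4:39 PM = 6 h 9 min; less 30 min break → 5 h 39 min
Total: 5 h 0 min + 7 h 31 min + 8 h 36 min + 10 h 18 min + 8 h 21 min + 8 h 42 min + 5 h 39 min = 54 h 7 min.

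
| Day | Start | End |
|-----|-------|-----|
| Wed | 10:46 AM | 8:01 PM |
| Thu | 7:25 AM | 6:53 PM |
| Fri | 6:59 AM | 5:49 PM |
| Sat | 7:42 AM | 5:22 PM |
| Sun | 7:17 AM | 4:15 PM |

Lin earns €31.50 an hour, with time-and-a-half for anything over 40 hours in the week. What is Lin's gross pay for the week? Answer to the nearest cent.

€1741.16

Wed: 10:46 AM–8:01 PM = 9 h 15 min
Thu: 7:25 AM–6:53 PM = 11 h 28 min
Fri: 6:59 AM–5:49 PM = 10 h 50 min
Sat: 7:42 AM–5:22 PM = 9 h 40 min
Sun: 7:17 AM–4:15 PM = 8 h 58 min
Total worked: 50 h 11 min = 3011 min.
Regular 40 h 0 min = 2400 min at €31.50/h; overtime 10 h 11 min = 611 min at €47.25/h.
Pay = (2400 × €31.50 + 611 × €47.25) ÷ 60 = €1741.16.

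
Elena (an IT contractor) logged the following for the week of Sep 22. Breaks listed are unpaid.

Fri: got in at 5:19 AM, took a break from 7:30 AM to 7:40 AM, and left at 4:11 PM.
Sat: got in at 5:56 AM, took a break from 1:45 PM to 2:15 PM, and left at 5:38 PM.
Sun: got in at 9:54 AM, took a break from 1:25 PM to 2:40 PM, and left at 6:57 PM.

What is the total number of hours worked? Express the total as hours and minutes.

29 h 42 min

Fri: 5:19 AM–4:11 PM = 10 h 52 min; less 10 min break → 10 h 42 min
Sat: 5:56 AM–5:38 PM = 11 h 42 min; less 30 min break → 11 h 12 min
Sun: 9:54 AM–6:57 PM = 9 h 3 min; less 75 min break → 7 h 48 min
Total: 10 h 42 min + 11 h 12 min + 7 h 48 min = 29 h 42 min.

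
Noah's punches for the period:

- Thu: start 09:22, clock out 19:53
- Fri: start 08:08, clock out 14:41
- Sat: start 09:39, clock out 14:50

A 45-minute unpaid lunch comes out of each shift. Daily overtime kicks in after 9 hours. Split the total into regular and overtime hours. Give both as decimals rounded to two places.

Regular 19.23 hours, overtime 0.77 hours

Thu: 09:22–19:53 = 10 h 31 min; less 45 min break → 9 h 46 min
Fri: 08:08–14:41 = 6 h 33 min; less 45 min break → 5 h 48 min
Sat: 09:39–14:50 = 5 h 11 min; less 45 min break → 4 h 26 min
Thu reg 9 h 0 min / OT 0 h 46 min; Fri reg 5 h 48 min / OT 0 h 0 min; Sat reg 4 h 26 min / OT 0 h 0 min.
Totals: regular 19 h 14 min, overtime 0 h 46 min.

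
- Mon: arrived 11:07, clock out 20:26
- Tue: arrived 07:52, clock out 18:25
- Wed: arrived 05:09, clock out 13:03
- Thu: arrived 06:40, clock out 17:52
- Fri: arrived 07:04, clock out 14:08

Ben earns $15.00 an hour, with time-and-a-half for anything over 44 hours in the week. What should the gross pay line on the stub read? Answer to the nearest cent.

$705.75

Mon: 11:07–20:26 = 9 h 19 min
Tue: 07:52–18:25 = 10 h 33 min
Wed: 05:09–13:03 = 7 h 54 min
Thu: 06:40–17:52 = 11 h 12 min
Fri: 07:04–14:08 = 7 h 4 min
Total worked: 46 h 2 min = 2762 min.
Regular 44 h 0 min = 2640 min at $15.00/h; overtime 2 h 2 min = 122 min at $22.50/h.
Pay = (2640 × $15.00 + 122 × $22.50) ÷ 60 = $705.75.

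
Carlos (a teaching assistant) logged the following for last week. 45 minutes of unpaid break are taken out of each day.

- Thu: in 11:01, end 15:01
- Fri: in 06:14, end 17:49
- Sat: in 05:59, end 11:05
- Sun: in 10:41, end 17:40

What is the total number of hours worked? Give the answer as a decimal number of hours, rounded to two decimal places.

Thu: 11:01–15:01 = 4 h 0 min; less 45 min break → 3 h 15 min
Fri: 06:14–17:49 = 11 h 35 min; less 45 min break → 10 h 50 min
Sat: 05:59–11:05 = 5 h 6 min; less 45 min break → 4 h 21 min
Sun: 10:41–17:40 = 6 h 59 min; less 45 min break → 6 h 14 min
Total: 3 h 15 min + 10 h 50 min + 4 h 21 min + 6 h 14 min = 24 h 40 min.

24.67 hours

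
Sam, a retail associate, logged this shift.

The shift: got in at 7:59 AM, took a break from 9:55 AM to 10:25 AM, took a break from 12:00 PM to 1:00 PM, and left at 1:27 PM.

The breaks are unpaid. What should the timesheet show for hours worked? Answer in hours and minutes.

The shift: 7:59 AM–1:27 PM = 5 h 28 min; less 90 min break → 3 h 58 min

3 h 58 min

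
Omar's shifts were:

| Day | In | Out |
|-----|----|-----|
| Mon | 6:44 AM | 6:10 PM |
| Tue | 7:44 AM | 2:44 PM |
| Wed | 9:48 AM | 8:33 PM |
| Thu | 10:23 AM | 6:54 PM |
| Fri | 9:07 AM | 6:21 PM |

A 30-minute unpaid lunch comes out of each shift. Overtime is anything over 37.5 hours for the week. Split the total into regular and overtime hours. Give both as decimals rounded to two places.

Mon: 6:44 AM–6:10 PM = 11 h 26 min; less 30 min break → 10 h 56 min
Tue: 7:44 AM–2:44 PM = 7 h 0 min; less 30 min break → 6 h 30 min
Wed: 9:48 AM–8:33 PM = 10 h 45 min; less 30 min break → 10 h 15 min
Thu: 10:23 AM–6:54 PM = 8 h 31 min; less 30 min break → 8 h 1 min
Fri: 9:07 AM–6:21 PM = 9 h 14 min; less 30 min break → 8 h 44 min
Total worked: 44 h 26 min = 44.43 h.
Threshold 37.5 h → overtime 6 h 56 min, regular 37 h 30 min.

Regular 37.50 hours, overtime 6.93 hours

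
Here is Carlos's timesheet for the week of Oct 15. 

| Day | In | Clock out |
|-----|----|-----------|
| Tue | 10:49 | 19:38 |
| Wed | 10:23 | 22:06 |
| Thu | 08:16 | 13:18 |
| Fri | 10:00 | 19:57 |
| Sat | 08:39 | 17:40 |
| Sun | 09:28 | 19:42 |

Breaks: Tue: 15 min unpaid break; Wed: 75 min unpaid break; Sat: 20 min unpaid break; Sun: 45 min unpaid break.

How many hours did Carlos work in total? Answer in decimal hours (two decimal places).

Tue: 10:49–19:38 = 8 h 49 min; less 15 min break → 8 h 34 min
Wed: 10:23–22:06 = 11 h 43 min; less 75 min break → 10 h 28 min
Thu: 08:16–13:18 = 5 h 2 min
Fri: 10:00–19:57 = 9 h 57 min
Sat: 08:39–17:40 = 9 h 1 min; less 20 min break → 8 h 41 min
Sun: 09:28–19:42 = 10 h 14 min; less 45 min break → 9 h 29 min
Total: 8 h 34 min + 10 h 28 min + 5 h 2 min + 9 h 57 min + 8 h 41 min + 9 h 29 min = 52 h 11 min.

52.18 hours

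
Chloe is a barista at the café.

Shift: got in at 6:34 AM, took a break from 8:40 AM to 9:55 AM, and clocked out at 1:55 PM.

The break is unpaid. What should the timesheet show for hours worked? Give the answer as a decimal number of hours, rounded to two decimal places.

Shift: 6:34 AM–1:55 PM = 7 h 21 min; less 75 min break → 6 h 6 min

6.10 hours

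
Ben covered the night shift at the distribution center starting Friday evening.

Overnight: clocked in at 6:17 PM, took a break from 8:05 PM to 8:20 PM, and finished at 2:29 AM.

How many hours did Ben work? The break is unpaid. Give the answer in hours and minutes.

7 h 57 min

Overnight: 6:17 PM → midnight = 5 h 43 min; midnight → 2:29 AM = 2 h 29 min; span 8 h 12 min; less 15 min break → 7 h 57 min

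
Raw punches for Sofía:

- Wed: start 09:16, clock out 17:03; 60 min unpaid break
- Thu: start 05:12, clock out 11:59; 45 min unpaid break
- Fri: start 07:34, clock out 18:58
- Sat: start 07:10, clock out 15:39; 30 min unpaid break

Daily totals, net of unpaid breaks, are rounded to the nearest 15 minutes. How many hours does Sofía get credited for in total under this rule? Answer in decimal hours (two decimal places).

Wed: 09:16–17:03 = 7 h 47 min − 60 min = 6 h 47 min → rounds to 6 h 45 min
Thu: 05:12–11:59 = 6 h 47 min − 45 min = 6 h 2 min → rounds to 6 h 0 min
Fri: 07:34–18:58 = 11 h 24 min → rounds to 11 h 30 min
Sat: 07:10–15:39 = 8 h 29 min − 30 min = 7 h 59 min → rounds to 8 h 0 min
Total credited: 32 h 15 min.

32.25 hours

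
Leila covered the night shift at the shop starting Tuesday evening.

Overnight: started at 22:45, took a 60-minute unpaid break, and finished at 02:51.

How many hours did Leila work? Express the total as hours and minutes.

3 h 6 min

Overnight: 22:45 → midnight = 1 h 15 min; midnight → 02:51 = 2 h 51 min; span 4 h 6 min; less 60 min break → 3 h 6 min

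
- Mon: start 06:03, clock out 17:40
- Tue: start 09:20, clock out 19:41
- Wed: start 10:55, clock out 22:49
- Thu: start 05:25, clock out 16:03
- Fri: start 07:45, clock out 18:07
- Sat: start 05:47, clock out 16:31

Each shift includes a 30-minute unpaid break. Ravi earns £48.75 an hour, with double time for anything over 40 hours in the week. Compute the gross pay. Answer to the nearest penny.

Mon: 06:03–17:40 = 11 h 37 min; less 30 min break → 11 h 7 min
Tue: 09:20–19:41 = 10 h 21 min; less 30 min break → 9 h 51 min
Wed: 10:55–22:49 = 11 h 54 min; less 30 min break → 11 h 24 min
Thu: 05:25–16:03 = 10 h 38 min; less 30 min break → 10 h 8 min
Fri: 07:45–18:07 = 10 h 22 min; less 30 min break → 9 h 52 min
Sat: 05:47–16:31 = 10 h 44 min; less 30 min break → 10 h 14 min
Total worked: 62 h 36 min = 3756 min.
Regular 40 h 0 min = 2400 min at £48.75/h; overtime 22 h 36 min = 1356 min at £97.50/h.
Pay = (2400 × £48.75 + 1356 × £97.50) ÷ 60 = £4153.50.

£4153.50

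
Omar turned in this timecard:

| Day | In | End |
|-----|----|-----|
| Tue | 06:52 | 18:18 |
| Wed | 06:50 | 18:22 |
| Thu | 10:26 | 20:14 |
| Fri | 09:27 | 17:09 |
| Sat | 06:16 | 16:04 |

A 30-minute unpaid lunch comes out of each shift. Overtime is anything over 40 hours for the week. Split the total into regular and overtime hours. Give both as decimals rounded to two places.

Regular 40.00 hours, overtime 7.77 hours

Tue: 06:52–18:18 = 11 h 26 min; less 30 min break → 10 h 56 min
Wed: 06:50–18:22 = 11 h 32 min; less 30 min break → 11 h 2 min
Thu: 10:26–20:14 = 9 h 48 min; less 30 min break → 9 h 18 min
Fri: 09:27–17:09 = 7 h 42 min; less 30 min break → 7 h 12 min
Sat: 06:16–16:04 = 9 h 48 min; less 30 min break → 9 h 18 min
Total worked: 47 h 46 min = 47.77 h.
Threshold 40 h → overtime 7 h 46 min, regular 40 h 0 min.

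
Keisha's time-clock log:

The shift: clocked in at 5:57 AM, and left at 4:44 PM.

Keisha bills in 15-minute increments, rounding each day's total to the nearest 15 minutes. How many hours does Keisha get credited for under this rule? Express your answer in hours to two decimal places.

The shift: 5:57 AM–4:44 PM = 10 h 47 min → rounds to 10 h 45 min

10.75 hours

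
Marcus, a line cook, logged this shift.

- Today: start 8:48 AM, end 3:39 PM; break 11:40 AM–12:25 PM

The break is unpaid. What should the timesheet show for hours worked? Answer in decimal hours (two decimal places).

Today: 8:48 AM–3:39 PM = 6 h 51 min; less 45 min break → 6 h 6 min

6.10 hours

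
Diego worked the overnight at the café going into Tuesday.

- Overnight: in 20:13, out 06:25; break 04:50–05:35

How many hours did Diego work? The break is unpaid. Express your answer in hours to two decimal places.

9.45 hours

Overnight: 20:13 → midnight = 3 h 47 min; midnight → 06:25 = 6 h 25 min; span 10 h 12 min; less 45 min break → 9 h 27 min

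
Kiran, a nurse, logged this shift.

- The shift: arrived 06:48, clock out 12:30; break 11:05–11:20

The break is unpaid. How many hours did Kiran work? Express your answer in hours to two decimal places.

The shift: 06:48–12:30 = 5 h 42 min; less 15 min break → 5 h 27 min

5.45 hours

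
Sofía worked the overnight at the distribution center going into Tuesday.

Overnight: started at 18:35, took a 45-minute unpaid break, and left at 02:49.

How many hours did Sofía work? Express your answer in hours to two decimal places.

7.48 hours

Overnight: 18:35 → midnight = 5 h 25 min; midnight → 02:49 = 2 h 49 min; span 8 h 14 min; less 45 min break → 7 h 29 min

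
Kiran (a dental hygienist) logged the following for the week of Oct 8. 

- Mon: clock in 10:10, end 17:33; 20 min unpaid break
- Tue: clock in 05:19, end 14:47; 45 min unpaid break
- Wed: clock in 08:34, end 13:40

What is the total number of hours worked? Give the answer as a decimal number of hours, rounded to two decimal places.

20.87 hours

Mon: 10:10–17:33 = 7 h 23 min; less 20 min break → 7 h 3 min
Tue: 05:19–14:47 = 9 h 28 min; less 45 min break → 8 h 43 min
Wed: 08:34–13:40 = 5 h 6 min
Total: 7 h 3 min + 8 h 43 min + 5 h 6 min = 20 h 52 min.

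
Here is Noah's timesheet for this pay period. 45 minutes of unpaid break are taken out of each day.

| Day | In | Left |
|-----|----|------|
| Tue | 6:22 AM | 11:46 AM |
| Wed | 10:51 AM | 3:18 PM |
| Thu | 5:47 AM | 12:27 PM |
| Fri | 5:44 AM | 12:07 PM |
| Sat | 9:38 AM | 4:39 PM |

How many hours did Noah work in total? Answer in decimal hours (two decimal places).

Tue: 6:22 AM–11:46 AM = 5 h 24 min; less 45 min break → 4 h 39 min
Wed: 10:51 AM–3:18 PM = 4 h 27 min; less 45 min break → 3 h 42 min
Thu: 5:47 AM–12:27 PM = 6 h 40 min; less 45 min break → 5 h 55 min
Fri: 5:44 AM–12:07 PM = 6 h 23 min; less 45 min break → 5 h 38 min
Sat: 9:38 AM–4:39 PM = 7 h 1 min; less 45 min break → 6 h 16 min
Total: 4 h 39 min + 3 h 42 min + 5 h 55 min + 5 h 38 min + 6 h 16 min = 26 h 10 min.

26.17 hours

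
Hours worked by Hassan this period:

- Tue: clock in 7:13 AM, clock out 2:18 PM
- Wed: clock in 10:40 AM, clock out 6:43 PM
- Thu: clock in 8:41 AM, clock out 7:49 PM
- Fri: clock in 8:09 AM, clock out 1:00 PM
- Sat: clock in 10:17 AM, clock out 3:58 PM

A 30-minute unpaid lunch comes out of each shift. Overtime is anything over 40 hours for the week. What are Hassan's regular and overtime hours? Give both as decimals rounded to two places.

Tue: 7:13 AM–2:18 PM = 7 h 5 min; less 30 min break → 6 h 35 min
Wed: 10:40 AM–6:43 PM = 8 h 3 min; less 30 min break → 7 h 33 min
Thu: 8:41 AM–7:49 PM = 11 h 8 min; less 30 min break → 10 h 38 min
Fri: 8:09 AM–1:00 PM = 4 h 51 min; less 30 min break → 4 h 21 min
Sat: 10:17 AM–3:58 PM = 5 h 41 min; less 30 min break → 5 h 11 min
Total worked: 34 h 18 min = 34.30 h.
Threshold 40 h → overtime 0 h 0 min, regular 34 h 18 min.

Regular 34.30 hours, overtime 0.00 hours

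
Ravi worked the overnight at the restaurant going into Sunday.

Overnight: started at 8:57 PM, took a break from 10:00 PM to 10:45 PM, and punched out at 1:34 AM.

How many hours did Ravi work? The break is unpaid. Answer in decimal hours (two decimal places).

3.87 hours

Overnight: 8:57 PM → midnight = 3 h 3 min; midnight → 1:34 AM = 1 h 34 min; span 4 h 37 min; less 45 min break → 3 h 52 min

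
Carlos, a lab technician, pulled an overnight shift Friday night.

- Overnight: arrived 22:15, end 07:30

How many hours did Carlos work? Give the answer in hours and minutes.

Overnight: 22:15 → midnight = 1 h 45 min; midnight → 07:30 = 7 h 30 min; span 9 h 15 min

9 h 15 min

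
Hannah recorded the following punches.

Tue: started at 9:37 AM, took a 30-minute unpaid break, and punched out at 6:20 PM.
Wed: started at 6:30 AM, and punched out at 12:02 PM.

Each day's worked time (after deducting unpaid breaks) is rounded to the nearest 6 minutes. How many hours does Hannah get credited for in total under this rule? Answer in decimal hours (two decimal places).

Tue: 9:37 AM–6:20 PM = 8 h 43 min − 30 min = 8 h 13 min → rounds to 8 h 12 min
Wed: 6:30 AM–12:02 PM = 5 h 32 min → rounds to 5 h 30 min
Total credited: 13 h 42 min.

13.70 hours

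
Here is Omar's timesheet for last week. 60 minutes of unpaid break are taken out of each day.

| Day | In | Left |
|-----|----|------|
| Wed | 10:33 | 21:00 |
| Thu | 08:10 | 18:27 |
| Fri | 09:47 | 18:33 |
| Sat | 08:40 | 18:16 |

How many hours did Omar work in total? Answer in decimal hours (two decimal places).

35.10 hours

Wed: 10:33–21:00 = 10 h 27 min; less 60 min break → 9 h 27 min
Thu: 08:10–18:27 = 10 h 17 min; less 60 min break → 9 h 17 min
Fri: 09:47–18:33 = 8 h 46 min; less 60 min break → 7 h 46 min
Sat: 08:40–18:16 = 9 h 36 min; less 60 min break → 8 h 36 min
Total: 9 h 27 min + 9 h 17 min + 7 h 46 min + 8 h 36 min = 35 h 6 min.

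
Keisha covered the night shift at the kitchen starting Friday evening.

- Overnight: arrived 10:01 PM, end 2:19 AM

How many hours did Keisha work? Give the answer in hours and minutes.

4 h 18 min

Overnight: 10:01 PM → midnight = 1 h 59 min; midnight → 2:19 AM = 2 h 19 min; span 4 h 18 min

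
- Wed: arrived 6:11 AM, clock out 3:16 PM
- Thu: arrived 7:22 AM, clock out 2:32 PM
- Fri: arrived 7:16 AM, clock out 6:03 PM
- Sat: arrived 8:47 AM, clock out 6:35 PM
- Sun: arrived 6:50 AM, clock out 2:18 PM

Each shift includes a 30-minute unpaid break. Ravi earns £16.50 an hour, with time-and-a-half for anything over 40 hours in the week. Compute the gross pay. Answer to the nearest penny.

Wed: 6:11 AM–3:16 PM = 9 h 5 min; less 30 min break → 8 h 35 min
Thu: 7:22 AM–2:32 PM = 7 h 10 min; less 30 min break → 6 h 40 min
Fri: 7:16 AM–6:03 PM = 10 h 47 min; less 30 min break → 10 h 17 min
Sat: 8:47 AM–6:35 PM = 9 h 48 min; less 30 min break → 9 h 18 min
Sun: 6:50 AM–2:18 PM = 7 h 28 min; less 30 min break → 6 h 58 min
Total worked: 41 h 48 min = 2508 min.
Regular 40 h 0 min = 2400 min at £16.50/h; overtime 1 h 48 min = 108 min at £24.75/h.
Pay = (2400 × £16.50 + 108 × £24.75) ÷ 60 = £704.55.

£704.55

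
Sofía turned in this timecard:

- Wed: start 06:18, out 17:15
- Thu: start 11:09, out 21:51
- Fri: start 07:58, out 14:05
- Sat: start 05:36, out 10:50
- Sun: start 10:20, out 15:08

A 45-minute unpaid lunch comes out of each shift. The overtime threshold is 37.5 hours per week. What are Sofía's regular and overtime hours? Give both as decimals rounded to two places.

Wed: 06:18–17:15 = 10 h 57 min; less 45 min break → 10 h 12 min
Thu: 11:09–21:51 = 10 h 42 min; less 45 min break → 9 h 57 min
Fri: 07:58–14:05 = 6 h 7 min; less 45 min break → 5 h 22 min
Sat: 05:36–10:50 = 5 h 14 min; less 45 min break → 4 h 29 min
Sun: 10:20–15:08 = 4 h 48 min; less 45 min break → 4 h 3 min
Total worked: 34 h 3 min = 34.05 h.
Threshold 37.5 h → overtime 0 h 0 min, regular 34 h 3 min.

Regular 34.05 hours, overtime 0.00 hours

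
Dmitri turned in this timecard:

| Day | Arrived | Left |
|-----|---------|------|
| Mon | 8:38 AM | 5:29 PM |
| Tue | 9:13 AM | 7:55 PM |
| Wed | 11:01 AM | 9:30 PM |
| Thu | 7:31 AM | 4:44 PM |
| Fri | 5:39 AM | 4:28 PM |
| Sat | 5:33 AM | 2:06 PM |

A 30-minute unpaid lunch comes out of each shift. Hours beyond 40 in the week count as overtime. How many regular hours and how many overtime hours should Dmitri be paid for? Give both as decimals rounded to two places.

Mon: 8:38 AM–5:29 PM = 8 h 51 min; less 30 min break → 8 h 21 min
Tue: 9:13 AM–7:55 PM = 10 h 42 min; less 30 min break → 10 h 12 min
Wed: 11:01 AM–9:30 PM = 10 h 29 min; less 30 min break → 9 h 59 min
Thu: 7:31 AM–4:44 PM = 9 h 13 min; less 30 min break → 8 h 43 min
Fri: 5:39 AM–4:28 PM = 10 h 49 min; less 30 min break → 10 h 19 min
Sat: 5:33 AM–2:06 PM = 8 h 33 min; less 30 min break → 8 h 3 min
Total worked: 55 h 37 min = 55.62 h.
Threshold 40 h → overtime 15 h 37 min, regular 40 h 0 min.

Regular 40.00 hours, overtime 15.62 hours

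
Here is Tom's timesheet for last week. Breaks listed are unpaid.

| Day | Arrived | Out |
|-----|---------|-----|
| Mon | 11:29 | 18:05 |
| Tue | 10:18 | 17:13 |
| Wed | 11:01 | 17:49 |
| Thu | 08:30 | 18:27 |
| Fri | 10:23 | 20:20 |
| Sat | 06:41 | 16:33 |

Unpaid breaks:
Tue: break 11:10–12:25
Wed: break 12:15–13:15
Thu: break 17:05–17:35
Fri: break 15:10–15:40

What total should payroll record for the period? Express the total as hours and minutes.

Mon: 11:29–18:05 = 6 h 36 min
Tue: 10:18–17:13 = 6 h 55 min; less 75 min break → 5 h 40 min
Wed: 11:01–17:49 = 6 h 48 min; less 60 min break → 5 h 48 min
Thu: 08:30–18:27 = 9 h 57 min; less 30 min break → 9 h 27 min
Fri: 10:23–20:20 = 9 h 57 min; less 30 min break → 9 h 27 min
Sat: 06:41–16:33 = 9 h 52 min
Total: 6 h 36 min + 5 h 40 min + 5 h 48 min + 9 h 27 min + 9 h 27 min + 9 h 52 min = 46 h 50 min.

46 h 50 min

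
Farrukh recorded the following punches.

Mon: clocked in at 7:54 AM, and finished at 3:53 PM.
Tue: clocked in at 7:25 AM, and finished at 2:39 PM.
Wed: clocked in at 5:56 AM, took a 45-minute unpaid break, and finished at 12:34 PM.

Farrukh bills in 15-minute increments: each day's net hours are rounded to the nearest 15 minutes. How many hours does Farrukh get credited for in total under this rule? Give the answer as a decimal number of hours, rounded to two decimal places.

Mon: 7:54 AM–3:53 PM = 7 h 59 min → rounds to 8 h 0 min
Tue: 7:25 AM–2:39 PM = 7 h 14 min → rounds to 7 h 15 min
Wed: 5:56 AM–12:34 PM = 6 h 38 min − 45 min = 5 h 53 min → rounds to 6 h 0 min
Total credited: 21 h 15 min.

21.25 hours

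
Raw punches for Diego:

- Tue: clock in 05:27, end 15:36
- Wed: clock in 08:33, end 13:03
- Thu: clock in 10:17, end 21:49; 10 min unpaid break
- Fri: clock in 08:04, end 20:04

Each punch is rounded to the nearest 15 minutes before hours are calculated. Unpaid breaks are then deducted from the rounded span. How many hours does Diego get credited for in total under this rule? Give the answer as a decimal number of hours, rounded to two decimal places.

Tue: in 05:27→05:30, out 15:36→15:30; 10 h 0 min
Wed: in 08:33→08:30, out 13:03→13:00; 4 h 30 min
Thu: in 10:17→10:15, out 21:49→21:45; 11 h 30 min − 10 min = 11 h 20 min
Fri: in 08:04→08:00, out 20:04→20:00; 12 h 0 min
Total credited: 37 h 50 min.

37.83 hours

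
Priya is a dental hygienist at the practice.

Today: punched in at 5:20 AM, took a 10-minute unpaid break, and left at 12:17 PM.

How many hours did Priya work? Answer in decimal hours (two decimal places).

Today: 5:20 AM–12:17 PM = 6 h 57 min; less 10 min break → 6 h 47 min

6.78 hours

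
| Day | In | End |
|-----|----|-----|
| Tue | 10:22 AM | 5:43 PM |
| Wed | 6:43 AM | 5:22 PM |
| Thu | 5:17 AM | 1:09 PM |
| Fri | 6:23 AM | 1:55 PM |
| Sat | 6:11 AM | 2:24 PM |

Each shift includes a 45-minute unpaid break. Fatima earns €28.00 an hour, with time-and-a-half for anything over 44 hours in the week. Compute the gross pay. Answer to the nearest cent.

€1060.27

Tue: 10:22 AM–5:43 PM = 7 h 21 min; less 45 min break → 6 h 36 min
Wed: 6:43 AM–5:22 PM = 10 h 39 min; less 45 min break → 9 h 54 min
Thu: 5:17 AM–1:09 PM = 7 h 52 min; less 45 min break → 7 h 7 min
Fri: 6:23 AM–1:55 PM = 7 h 32 min; less 45 min break → 6 h 47 min
Sat: 6:11 AM–2:24 PM = 8 h 13 min; less 45 min break → 7 h 28 min
Total worked: 37 h 52 min = 2272 min.
Regular 37 h 52 min = 2272 min at €28.00/h; overtime 0 h 0 min = 0 min at €42.00/h.
Pay = (2272 × €28.00 + 0 × €42.00) ÷ 60 = €1060.27.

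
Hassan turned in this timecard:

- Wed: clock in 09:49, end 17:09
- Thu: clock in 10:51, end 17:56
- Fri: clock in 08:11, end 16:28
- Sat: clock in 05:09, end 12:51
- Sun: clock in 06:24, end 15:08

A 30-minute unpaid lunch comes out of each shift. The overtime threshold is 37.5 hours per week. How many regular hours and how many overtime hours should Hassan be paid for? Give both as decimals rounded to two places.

Wed: 09:49–17:09 = 7 h 20 min; less 30 min break → 6 h 50 min
Thu: 10:51–17:56 = 7 h 5 min; less 30 min break → 6 h 35 min
Fri: 08:11–16:28 = 8 h 17 min; less 30 min break → 7 h 47 min
Sat: 05:09–12:51 = 7 h 42 min; less 30 min break → 7 h 12 min
Sun: 06:24–15:08 = 8 h 44 min; less 30 min break → 8 h 14 min
Total worked: 36 h 38 min = 36.63 h.
Threshold 37.5 h → overtime 0 h 0 min, regular 36 h 38 min.

Regular 36.63 hours, overtime 0.00 hours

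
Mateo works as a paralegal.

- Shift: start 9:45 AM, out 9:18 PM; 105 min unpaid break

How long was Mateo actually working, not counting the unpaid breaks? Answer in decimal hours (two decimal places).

Shift: 9:45 AM–9:18 PM = 11 h 33 min; less 105 min break → 9 h 48 min

9.80 hours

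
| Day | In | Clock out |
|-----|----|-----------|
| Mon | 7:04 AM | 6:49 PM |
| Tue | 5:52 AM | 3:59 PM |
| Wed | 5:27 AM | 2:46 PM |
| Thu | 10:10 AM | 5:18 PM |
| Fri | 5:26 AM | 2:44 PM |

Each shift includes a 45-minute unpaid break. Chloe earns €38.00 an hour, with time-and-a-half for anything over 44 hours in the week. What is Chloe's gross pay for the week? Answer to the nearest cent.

Mon: 7:04 AM–6:49 PM = 11 h 45 min; less 45 min break → 11 h 0 min
Tue: 5:52 AM–3:59 PM = 10 h 7 min; less 45 min break → 9 h 22 min
Wed: 5:27 AM–2:46 PM = 9 h 19 min; less 45 min break → 8 h 34 min
Thu: 10:10 AM–5:18 PM = 7 h 8 min; less 45 min break → 6 h 23 min
Fri: 5:26 AM–2:44 PM = 9 h 18 min; less 45 min break → 8 h 33 min
Total worked: 43 h 52 min = 2632 min.
Regular 43 h 52 min = 2632 min at €38.00/h; overtime 0 h 0 min = 0 min at €57.00/h.
Pay = (2632 × €38.00 + 0 × €57.00) ÷ 60 = €1666.93.

€1666.93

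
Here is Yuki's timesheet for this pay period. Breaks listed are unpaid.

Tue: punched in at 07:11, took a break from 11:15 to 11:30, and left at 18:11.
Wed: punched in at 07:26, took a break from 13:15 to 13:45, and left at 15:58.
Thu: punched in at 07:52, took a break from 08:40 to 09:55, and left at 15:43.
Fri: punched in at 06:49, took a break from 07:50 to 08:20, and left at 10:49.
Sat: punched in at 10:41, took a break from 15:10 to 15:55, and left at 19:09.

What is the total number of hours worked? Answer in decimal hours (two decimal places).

36.60 hours

Tue: 07:11–18:11 = 11 h 0 min; less 15 min break → 10 h 45 min
Wed: 07:26–15:58 = 8 h 32 min; less 30 min break → 8 h 2 min
Thu: 07:52–15:43 = 7 h 51 min; less 75 min break → 6 h 36 min
Fri: 06:49–10:49 = 4 h 0 min; less 30 min break → 3 h 30 min
Sat: 10:41–19:09 = 8 h 28 min; less 45 min break → 7 h 43 min
Total: 10 h 45 min + 8 h 2 min + 6 h 36 min + 3 h 30 min + 7 h 43 min = 36 h 36 min.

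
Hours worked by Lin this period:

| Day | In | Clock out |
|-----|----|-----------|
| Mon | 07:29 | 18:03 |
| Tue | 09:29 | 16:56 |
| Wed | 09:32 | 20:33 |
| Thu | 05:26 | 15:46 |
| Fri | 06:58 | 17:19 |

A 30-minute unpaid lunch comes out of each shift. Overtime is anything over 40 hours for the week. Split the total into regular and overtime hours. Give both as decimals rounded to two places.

Regular 40.00 hours, overtime 7.22 hours

Mon: 07:29–18:03 = 10 h 34 min; less 30 min break → 10 h 4 min
Tue: 09:29–16:56 = 7 h 27 min; less 30 min break → 6 h 57 min
Wed: 09:32–20:33 = 11 h 1 min; less 30 min break → 10 h 31 min
Thu: 05:26–15:46 = 10 h 20 min; less 30 min break → 9 h 50 min
Fri: 06:58–17:19 = 10 h 21 min; less 30 min break → 9 h 51 min
Total worked: 47 h 13 min = 47.22 h.
Threshold 40 h → overtime 7 h 13 min, regular 40 h 0 min.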